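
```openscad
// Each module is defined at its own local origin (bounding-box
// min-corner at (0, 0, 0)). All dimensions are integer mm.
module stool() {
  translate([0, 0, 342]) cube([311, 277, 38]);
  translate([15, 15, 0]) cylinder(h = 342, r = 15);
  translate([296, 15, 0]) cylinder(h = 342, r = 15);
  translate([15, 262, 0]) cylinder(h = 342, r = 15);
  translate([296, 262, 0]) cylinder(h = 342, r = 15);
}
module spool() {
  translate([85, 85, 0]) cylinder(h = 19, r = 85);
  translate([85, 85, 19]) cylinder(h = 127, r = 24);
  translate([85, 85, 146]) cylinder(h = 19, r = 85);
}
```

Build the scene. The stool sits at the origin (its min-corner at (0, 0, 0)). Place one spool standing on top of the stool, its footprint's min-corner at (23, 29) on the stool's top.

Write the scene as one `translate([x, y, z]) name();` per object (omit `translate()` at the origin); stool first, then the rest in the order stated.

stool();
translate([23, 29, 380]) spool();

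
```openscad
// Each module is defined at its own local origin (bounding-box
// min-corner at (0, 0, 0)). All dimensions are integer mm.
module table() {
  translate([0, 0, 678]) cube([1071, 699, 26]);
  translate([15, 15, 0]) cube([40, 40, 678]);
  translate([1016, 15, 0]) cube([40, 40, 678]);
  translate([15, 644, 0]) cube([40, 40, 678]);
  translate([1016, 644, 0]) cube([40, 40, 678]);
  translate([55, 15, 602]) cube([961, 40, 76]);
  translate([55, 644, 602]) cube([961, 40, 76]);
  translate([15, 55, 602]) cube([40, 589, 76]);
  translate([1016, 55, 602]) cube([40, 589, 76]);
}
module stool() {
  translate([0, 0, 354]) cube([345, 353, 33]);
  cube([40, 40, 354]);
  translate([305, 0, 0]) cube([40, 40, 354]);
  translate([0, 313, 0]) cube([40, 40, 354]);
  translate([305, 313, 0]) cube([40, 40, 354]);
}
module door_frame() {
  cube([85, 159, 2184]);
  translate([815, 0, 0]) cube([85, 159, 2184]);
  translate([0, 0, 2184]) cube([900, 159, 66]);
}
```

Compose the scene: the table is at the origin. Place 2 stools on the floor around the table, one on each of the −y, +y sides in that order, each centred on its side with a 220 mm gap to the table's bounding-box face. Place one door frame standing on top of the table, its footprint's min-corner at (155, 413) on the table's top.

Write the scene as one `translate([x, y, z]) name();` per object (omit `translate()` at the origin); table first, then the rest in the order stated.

table();
translate([363, -573, 0]) stool();
translate([363, 919, 0]) stool();
translate([155, 413, 704]) door_frame();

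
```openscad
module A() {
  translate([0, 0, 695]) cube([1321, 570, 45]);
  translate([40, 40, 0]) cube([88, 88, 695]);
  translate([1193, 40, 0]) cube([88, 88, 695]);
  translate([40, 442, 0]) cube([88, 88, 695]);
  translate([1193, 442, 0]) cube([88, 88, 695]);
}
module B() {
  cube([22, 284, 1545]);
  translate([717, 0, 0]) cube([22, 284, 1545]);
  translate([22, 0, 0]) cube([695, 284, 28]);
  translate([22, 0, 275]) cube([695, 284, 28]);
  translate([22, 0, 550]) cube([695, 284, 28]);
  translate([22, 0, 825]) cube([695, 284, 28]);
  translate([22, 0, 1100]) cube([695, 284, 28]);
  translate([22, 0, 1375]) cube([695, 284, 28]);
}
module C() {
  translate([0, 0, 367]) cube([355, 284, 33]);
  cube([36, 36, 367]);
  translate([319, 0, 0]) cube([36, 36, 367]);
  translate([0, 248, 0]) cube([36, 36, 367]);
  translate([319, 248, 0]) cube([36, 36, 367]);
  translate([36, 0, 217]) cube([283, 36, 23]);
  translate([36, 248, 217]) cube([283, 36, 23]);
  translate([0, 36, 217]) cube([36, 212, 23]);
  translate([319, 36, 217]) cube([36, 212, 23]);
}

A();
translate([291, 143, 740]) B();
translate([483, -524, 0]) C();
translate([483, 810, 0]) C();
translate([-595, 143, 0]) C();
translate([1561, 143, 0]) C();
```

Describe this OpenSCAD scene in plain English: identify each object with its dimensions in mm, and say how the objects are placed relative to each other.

A is a table with a 1321×570 mm rectangular top, 45 mm thick, top surface at z = 740 mm, supported by four 88×88 mm square legs, each inset 40 mm from the nearest pair of top edges, running from the floor.

B is an open bookshelf. Two side panels, each 22 mm thick, 284 mm deep and 1545 mm tall, stand 739 mm apart (outside-to-outside). Between them sit 6 shelves, each 28 mm thick and 284 mm deep, spanning the full gap between the sides. The bottom shelf rests on the floor (its underside at z = 0) and the clear gap between one shelf's top and the next shelf's underside is 247 mm.

C is a four-legged stool. The seat is a 355×284×33 mm slab whose top surface is at z = 400 mm; four square legs, each 36×36 mm in cross-section, run from the floor (z = 0) to the underside of the seat, each flush with a corner of the seat. Four stretchers, 36 mm wide and 23 mm tall, connect adjacent legs with their undersides at z = 217 mm, each running between the inner faces of the legs it joins and aligned with the legs' outer faces on the other axis.

The bookshelf is on top of the table, centred. Four stools sit around the table at the −y, +y, −x, +x sides.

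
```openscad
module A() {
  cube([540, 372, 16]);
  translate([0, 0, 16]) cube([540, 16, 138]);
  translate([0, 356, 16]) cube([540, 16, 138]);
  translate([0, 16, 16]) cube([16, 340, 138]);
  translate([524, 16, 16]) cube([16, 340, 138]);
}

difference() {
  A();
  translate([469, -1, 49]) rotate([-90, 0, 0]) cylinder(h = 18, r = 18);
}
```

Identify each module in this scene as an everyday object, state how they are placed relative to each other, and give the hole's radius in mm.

The subtracted cylinder has r = 18 mm.

A is an open box. The open box has a circular hole through its front wall. The hole's radius is 18 mm.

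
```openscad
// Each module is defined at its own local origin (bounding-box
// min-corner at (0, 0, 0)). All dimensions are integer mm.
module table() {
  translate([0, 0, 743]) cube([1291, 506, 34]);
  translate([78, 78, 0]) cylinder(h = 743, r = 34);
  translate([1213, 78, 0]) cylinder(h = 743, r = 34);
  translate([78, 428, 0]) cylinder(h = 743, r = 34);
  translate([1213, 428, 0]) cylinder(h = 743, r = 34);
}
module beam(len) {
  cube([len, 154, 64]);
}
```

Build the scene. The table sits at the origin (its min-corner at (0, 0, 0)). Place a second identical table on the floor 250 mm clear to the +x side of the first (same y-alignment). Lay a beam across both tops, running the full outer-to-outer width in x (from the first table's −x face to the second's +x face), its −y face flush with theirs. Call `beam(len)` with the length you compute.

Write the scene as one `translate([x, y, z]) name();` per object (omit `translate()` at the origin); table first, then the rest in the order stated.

table();
translate([1541, 0, 0]) table();
translate([0, 0, 777]) beam(2832);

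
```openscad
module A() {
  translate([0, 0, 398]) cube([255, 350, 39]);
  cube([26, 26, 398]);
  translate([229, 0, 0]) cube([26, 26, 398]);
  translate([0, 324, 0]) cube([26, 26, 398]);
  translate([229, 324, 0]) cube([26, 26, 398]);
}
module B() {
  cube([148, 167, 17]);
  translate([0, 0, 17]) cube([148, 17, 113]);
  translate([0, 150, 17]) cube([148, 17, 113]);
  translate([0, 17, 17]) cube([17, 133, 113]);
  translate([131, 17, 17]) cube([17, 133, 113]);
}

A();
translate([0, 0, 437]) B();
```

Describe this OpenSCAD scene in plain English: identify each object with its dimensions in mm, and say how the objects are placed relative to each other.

A is a four-legged stool. The seat is 255×350 mm, 39 mm thick, top at z = 437 mm. It stands on four square legs, each 26×26 mm in cross-section, from z = 0 to the seat underside, each flush with a corner of the seat.

B is an open-topped rectangular box: outside dimensions 148×167×130 mm, with a uniform wall and base thickness of 17 mm. The base is a full 148×167 slab on the floor; four walls sit on top of the base. The front and back walls (the −y and +y sides) span the full width; the two side walls fit between them.

The open box is on top of the stool.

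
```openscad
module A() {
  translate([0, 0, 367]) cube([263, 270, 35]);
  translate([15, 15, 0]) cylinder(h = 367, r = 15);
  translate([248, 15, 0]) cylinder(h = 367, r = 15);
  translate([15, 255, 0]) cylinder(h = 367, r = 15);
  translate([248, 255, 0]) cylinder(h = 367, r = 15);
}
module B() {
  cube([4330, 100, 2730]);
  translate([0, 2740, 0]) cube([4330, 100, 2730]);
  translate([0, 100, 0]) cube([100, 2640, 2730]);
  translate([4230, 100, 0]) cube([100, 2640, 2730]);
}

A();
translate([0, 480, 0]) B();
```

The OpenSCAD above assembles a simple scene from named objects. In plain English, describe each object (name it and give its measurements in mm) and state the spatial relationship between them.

A is a four-legged stool. The seat is 263×270 mm, 35 mm thick, top at z = 402 mm. It stands on four round legs, each 30 mm in diameter, from z = 0 to the seat underside, each leg's axis is inset half a diameter from the nearest pair of seat edges (so the leg's bounding box is flush with the corner).

B is a box-shaped house frame (walls only): outside footprint 4330×2840 mm, wall height 2730 mm, wall thickness 100 mm. The two y-facing walls run the full x-width; the two x-facing walls fit between the inner faces of the y-facing walls.

The house frame is on the floor beside the stool on its +y side.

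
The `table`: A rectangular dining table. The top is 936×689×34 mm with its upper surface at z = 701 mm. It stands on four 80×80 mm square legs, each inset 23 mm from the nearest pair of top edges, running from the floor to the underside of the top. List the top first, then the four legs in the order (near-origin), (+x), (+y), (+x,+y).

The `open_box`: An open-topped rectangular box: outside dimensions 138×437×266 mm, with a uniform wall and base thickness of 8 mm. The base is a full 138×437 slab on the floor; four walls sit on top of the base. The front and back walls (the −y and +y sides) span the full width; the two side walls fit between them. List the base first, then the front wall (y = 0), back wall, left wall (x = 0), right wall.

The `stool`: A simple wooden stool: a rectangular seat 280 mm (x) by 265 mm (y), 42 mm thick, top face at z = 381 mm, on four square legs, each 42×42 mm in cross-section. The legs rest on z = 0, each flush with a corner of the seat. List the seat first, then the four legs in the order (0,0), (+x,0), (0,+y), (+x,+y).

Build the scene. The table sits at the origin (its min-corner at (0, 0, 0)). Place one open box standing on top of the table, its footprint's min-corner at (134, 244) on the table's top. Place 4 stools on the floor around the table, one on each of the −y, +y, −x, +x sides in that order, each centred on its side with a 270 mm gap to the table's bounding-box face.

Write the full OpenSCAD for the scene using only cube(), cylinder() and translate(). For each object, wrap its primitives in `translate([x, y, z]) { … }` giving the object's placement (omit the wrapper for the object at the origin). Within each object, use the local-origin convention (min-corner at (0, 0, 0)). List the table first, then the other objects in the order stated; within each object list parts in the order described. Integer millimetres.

translate([0, 0, 667]) cube([936, 689, 34]);
translate([23, 23, 0]) cube([80, 80, 667]);
translate([833, 23, 0]) cube([80, 80, 667]);
translate([23, 586, 0]) cube([80, 80, 667]);
translate([833, 586, 0]) cube([80, 80, 667]);
translate([134, 244, 701]) {
  cube([138, 437, 8]);
  translate([0, 0, 8]) cube([138, 8, 258]);
  translate([0, 429, 8]) cube([138, 8, 258]);
  translate([0, 8, 8]) cube([8, 421, 258]);
  translate([130, 8, 8]) cube([8, 421, 258]);
}
translate([328, -535, 0]) {
  translate([0, 0, 339]) cube([280, 265, 42]);
  cube([42, 42, 339]);
  translate([238, 0, 0]) cube([42, 42, 339]);
  translate([0, 223, 0]) cube([42, 42, 339]);
  translate([238, 223, 0]) cube([42, 42, 339]);
}
translate([328, 959, 0]) {
  translate([0, 0, 339]) cube([280, 265, 42]);
  cube([42, 42, 339]);
  translate([238, 0, 0]) cube([42, 42, 339]);
  translate([0, 223, 0]) cube([42, 42, 339]);
  translate([238, 223, 0]) cube([42, 42, 339]);
}
translate([-550, 212, 0]) {
  translate([0, 0, 339]) cube([280, 265, 42]);
  cube([42, 42, 339]);
  translate([238, 0, 0]) cube([42, 42, 339]);
  translate([0, 223, 0]) cube([42, 42, 339]);
  translate([238, 223, 0]) cube([42, 42, 339]);
}
translate([1206, 212, 0]) {
  translate([0, 0, 339]) cube([280, 265, 42]);
  cube([42, 42, 339]);
  translate([238, 0, 0]) cube([42, 42, 339]);
  translate([0, 223, 0]) cube([42, 42, 339]);
  translate([238, 223, 0]) cube([42, 42, 339]);
}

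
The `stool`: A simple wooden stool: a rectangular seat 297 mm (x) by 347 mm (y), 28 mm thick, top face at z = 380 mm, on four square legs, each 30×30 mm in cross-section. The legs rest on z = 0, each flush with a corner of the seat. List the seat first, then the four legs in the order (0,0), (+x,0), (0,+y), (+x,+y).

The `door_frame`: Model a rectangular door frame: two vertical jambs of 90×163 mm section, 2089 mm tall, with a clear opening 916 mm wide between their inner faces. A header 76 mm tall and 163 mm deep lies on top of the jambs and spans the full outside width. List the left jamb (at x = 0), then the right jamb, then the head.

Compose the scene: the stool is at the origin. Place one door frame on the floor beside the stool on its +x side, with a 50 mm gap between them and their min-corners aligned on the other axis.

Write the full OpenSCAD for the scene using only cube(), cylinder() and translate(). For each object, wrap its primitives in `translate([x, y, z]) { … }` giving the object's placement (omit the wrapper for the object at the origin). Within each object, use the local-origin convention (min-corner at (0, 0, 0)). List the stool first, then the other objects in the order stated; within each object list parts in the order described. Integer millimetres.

translate([0, 0, 352]) cube([297, 347, 28]);
cube([30, 30, 352]);
translate([267, 0, 0]) cube([30, 30, 352]);
translate([0, 317, 0]) cube([30, 30, 352]);
translate([267, 317, 0]) cube([30, 30, 352]);
translate([347, 0, 0]) {
  cube([90, 163, 2089]);
  translate([1006, 0, 0]) cube([90, 163, 2089]);
  translate([0, 0, 2089]) cube([1096, 163, 76]);
}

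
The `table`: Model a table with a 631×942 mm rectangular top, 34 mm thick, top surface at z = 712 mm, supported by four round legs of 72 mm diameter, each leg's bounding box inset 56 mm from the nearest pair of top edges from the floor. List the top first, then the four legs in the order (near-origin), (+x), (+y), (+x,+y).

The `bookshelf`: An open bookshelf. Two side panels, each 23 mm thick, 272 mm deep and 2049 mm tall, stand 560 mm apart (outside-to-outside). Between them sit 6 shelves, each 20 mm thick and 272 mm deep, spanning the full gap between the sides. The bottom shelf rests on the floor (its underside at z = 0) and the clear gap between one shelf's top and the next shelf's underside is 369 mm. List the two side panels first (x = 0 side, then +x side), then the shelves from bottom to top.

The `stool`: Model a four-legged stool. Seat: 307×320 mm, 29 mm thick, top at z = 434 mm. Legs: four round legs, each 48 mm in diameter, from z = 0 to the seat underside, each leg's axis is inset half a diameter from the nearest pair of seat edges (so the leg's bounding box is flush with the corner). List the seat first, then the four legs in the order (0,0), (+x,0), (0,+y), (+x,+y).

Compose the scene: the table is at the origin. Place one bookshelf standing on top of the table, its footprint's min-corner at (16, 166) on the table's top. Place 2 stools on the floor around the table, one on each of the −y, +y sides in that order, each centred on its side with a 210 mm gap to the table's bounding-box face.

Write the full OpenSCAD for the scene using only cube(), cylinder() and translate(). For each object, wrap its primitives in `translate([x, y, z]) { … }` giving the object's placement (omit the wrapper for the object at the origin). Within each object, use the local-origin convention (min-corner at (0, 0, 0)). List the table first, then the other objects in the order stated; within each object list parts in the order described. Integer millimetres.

translate([0, 0, 678]) cube([631, 942, 34]);
translate([92, 92, 0]) cylinder(h = 678, r = 36);
translate([539, 92, 0]) cylinder(h = 678, r = 36);
translate([92, 850, 0]) cylinder(h = 678, r = 36);
translate([539, 850, 0]) cylinder(h = 678, r = 36);
translate([16, 166, 712]) {
  cube([23, 272, 2049]);
  translate([537, 0, 0]) cube([23, 272, 2049]);
  translate([23, 0, 0]) cube([514, 272, 20]);
  translate([23, 0, 389]) cube([514, 272, 20]);
  translate([23, 0, 778]) cube([514, 272, 20]);
  translate([23, 0, 1167]) cube([514, 272, 20]);
  translate([23, 0, 1556]) cube([514, 272, 20]);
  translate([23, 0, 1945]) cube([514, 272, 20]);
}
translate([162, -530, 0]) {
  translate([0, 0, 405]) cube([307, 320, 29]);
  translate([24, 24, 0]) cylinder(h = 405, r = 24);
  translate([283, 24, 0]) cylinder(h = 405, r = 24);
  translate([24, 296, 0]) cylinder(h = 405, r = 24);
  translate([283, 296, 0]) cylinder(h = 405, r = 24);
}
translate([162, 1152, 0]) {
  translate([0, 0, 405]) cube([307, 320, 29]);
  translate([24, 24, 0]) cylinder(h = 405, r = 24);
  translate([283, 24, 0]) cylinder(h = 405, r = 24);
  translate([24, 296, 0]) cylinder(h = 405, r = 24);
  translate([283, 296, 0]) cylinder(h = 405, r = 24);
}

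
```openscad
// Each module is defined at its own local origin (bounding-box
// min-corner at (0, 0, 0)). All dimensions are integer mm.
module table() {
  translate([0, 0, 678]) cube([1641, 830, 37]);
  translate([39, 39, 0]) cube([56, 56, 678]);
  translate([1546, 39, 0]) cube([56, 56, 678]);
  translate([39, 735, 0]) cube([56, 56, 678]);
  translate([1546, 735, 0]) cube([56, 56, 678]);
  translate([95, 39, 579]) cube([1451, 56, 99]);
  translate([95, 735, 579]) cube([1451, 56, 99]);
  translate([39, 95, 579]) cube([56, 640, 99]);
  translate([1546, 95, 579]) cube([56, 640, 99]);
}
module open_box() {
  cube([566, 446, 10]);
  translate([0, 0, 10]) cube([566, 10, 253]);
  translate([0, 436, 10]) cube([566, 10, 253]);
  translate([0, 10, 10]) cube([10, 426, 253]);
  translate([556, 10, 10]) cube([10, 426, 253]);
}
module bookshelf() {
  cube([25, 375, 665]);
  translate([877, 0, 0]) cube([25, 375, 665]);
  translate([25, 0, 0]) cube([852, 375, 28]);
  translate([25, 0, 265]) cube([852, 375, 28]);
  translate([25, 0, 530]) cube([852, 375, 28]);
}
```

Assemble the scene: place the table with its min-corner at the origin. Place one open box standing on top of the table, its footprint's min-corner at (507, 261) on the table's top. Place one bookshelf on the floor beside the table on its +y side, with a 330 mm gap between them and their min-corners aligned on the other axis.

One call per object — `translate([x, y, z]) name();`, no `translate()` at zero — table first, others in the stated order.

table();
translate([507, 261, 715]) open_box();
translate([0, 1160, 0]) bookshelf();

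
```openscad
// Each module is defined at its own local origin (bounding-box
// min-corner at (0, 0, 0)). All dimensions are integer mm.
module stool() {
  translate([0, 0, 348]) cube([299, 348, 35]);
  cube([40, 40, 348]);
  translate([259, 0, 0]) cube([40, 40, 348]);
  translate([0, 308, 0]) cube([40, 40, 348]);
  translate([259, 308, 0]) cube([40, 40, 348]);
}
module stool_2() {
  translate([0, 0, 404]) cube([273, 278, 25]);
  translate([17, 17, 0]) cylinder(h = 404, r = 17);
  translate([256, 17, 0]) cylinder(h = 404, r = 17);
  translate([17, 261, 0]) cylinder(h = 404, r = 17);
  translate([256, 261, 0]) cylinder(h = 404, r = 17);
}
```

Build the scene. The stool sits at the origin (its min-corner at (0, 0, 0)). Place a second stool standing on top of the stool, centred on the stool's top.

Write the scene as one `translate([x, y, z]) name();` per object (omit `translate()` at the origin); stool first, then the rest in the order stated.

stool();
translate([13, 35, 383]) stool_2();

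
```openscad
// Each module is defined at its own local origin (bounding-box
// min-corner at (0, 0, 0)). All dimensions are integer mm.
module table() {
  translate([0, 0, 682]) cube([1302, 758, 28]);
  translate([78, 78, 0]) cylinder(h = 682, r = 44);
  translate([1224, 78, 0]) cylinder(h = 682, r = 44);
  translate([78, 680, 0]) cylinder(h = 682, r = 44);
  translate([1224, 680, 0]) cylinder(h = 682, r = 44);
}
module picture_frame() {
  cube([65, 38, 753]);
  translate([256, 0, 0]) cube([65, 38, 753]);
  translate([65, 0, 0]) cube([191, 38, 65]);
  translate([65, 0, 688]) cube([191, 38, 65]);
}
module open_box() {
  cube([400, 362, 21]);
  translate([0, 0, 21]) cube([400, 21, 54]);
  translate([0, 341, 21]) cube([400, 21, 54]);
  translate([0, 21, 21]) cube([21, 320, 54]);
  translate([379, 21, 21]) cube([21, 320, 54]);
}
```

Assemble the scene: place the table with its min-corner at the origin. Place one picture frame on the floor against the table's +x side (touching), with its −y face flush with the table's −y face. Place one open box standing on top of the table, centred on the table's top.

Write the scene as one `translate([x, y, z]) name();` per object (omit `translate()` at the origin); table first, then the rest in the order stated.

table();
translate([1302, 0, 0]) picture_frame();
translate([451, 198, 710]) open_box();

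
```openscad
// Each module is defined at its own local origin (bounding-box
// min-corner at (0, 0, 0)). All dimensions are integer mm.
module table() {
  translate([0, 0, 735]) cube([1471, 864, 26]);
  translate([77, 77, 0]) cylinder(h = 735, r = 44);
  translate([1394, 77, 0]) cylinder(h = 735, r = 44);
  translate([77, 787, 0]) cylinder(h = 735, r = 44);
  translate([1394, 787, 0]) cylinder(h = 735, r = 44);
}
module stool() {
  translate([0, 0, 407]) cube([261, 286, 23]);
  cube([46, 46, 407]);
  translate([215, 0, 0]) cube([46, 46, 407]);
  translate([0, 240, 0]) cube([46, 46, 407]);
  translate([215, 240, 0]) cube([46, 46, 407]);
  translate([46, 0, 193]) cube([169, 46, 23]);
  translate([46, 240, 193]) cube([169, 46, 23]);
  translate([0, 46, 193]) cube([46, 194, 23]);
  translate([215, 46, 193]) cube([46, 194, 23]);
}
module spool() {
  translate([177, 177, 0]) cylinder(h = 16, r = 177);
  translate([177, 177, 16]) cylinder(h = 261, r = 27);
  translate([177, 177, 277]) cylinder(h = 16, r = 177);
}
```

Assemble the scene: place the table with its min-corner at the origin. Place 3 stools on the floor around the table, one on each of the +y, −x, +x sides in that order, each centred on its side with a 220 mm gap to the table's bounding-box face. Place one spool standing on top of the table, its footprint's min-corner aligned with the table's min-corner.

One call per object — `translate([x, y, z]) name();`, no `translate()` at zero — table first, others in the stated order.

table();
translate([605, 1084, 0]) stool();
translate([-481, 289, 0]) stool();
translate([1691, 289, 0]) stool();
translate([0, 0, 761]) spool();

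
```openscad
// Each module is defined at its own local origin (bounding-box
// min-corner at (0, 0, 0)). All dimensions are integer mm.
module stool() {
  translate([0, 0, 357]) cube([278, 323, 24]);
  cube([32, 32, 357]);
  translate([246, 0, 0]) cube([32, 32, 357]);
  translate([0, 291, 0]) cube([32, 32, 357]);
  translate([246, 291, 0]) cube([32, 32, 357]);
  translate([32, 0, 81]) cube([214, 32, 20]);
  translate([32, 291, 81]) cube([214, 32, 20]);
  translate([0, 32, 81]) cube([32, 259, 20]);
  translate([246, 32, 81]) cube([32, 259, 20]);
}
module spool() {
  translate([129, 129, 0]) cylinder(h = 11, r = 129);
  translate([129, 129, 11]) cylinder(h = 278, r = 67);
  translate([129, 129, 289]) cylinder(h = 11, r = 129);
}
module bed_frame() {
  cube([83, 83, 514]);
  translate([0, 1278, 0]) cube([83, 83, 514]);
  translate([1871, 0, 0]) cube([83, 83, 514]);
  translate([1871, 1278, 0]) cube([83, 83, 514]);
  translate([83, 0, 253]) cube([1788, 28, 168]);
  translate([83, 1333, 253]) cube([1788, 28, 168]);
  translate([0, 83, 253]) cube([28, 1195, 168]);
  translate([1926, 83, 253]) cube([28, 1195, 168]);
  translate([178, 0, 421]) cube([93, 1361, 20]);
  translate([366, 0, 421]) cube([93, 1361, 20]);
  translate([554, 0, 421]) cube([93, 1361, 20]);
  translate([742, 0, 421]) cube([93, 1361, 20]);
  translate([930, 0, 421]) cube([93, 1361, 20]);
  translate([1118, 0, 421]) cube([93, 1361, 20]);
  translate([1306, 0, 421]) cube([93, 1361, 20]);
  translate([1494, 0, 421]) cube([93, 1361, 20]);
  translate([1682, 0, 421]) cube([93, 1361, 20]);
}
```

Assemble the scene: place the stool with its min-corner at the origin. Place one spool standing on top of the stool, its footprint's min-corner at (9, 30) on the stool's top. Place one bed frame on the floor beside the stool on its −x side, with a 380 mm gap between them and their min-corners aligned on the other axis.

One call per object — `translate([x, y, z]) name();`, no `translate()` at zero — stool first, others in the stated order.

stool();
translate([9, 30, 381]) spool();
translate([-2334, 0, 0]) bed_frame();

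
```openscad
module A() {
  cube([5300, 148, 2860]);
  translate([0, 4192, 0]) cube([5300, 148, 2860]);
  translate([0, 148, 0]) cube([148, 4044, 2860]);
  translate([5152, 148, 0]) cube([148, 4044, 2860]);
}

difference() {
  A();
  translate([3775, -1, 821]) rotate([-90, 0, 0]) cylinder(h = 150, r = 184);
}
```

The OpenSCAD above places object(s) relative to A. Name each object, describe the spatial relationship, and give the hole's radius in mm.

The subtracted cylinder has r = 184 mm.

A is a house frame. The house frame has a circular hole through its front wall. The hole's radius is 184 mm.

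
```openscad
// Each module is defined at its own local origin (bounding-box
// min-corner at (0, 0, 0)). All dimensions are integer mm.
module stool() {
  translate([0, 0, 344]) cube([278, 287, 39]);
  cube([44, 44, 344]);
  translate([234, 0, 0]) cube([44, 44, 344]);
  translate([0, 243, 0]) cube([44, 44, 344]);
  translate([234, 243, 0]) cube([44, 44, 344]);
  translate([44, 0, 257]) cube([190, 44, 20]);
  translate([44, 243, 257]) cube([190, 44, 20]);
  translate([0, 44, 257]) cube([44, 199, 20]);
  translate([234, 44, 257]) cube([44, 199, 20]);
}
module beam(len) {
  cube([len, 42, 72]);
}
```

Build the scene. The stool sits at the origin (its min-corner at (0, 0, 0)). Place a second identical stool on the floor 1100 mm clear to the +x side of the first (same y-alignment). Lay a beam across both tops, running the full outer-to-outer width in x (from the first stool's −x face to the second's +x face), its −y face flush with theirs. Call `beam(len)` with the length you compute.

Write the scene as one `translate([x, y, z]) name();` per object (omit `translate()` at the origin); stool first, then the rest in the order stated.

stool();
translate([1378, 0, 0]) stool();
translate([0, 0, 383]) beam(1656);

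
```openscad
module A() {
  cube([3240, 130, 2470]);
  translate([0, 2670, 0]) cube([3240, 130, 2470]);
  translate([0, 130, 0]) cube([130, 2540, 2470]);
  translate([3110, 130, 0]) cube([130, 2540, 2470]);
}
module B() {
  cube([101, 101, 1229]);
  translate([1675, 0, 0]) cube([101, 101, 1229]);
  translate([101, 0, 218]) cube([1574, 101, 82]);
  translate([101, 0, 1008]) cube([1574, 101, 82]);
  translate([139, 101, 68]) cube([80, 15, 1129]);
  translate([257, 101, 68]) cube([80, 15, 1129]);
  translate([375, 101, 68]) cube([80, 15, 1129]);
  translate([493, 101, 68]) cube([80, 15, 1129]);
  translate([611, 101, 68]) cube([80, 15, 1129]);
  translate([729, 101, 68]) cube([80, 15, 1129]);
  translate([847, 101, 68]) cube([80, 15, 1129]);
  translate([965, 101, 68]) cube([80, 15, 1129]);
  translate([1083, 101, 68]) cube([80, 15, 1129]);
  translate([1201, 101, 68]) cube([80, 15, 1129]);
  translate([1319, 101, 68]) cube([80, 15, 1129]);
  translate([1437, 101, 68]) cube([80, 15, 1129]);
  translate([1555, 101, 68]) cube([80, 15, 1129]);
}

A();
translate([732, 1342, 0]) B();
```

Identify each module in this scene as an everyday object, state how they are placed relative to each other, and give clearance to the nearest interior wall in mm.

A is a house frame. B is a fence section. The fence section sits inside the house frame, centred. The clearance to the nearest interior wall is 602 mm.

Clearances: x = 602, y = 1212; minimum 602 mm.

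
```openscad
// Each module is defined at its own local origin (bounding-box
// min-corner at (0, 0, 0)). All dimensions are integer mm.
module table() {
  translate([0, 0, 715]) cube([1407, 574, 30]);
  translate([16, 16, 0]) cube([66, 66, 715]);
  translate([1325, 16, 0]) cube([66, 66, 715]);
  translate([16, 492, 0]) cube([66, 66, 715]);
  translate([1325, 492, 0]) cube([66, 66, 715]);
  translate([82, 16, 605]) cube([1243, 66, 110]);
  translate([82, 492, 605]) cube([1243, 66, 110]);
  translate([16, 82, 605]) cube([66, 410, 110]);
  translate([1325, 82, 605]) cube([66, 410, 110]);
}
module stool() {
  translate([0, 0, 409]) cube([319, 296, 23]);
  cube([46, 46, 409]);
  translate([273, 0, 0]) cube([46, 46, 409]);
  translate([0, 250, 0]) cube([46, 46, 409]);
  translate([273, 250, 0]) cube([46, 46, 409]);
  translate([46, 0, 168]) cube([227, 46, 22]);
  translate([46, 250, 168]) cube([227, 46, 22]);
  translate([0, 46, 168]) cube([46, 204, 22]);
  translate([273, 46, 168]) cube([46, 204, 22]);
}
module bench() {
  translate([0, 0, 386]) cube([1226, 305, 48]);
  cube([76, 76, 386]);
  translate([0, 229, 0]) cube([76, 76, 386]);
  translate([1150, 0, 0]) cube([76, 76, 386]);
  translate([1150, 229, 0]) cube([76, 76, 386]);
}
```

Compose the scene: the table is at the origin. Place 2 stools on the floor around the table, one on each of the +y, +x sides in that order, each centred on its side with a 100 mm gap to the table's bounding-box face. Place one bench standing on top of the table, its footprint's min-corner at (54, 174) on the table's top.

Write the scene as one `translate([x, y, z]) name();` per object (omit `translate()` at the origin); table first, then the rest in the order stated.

table();
translate([544, 674, 0]) stool();
translate([1507, 139, 0]) stool();
translate([54, 174, 745]) bench();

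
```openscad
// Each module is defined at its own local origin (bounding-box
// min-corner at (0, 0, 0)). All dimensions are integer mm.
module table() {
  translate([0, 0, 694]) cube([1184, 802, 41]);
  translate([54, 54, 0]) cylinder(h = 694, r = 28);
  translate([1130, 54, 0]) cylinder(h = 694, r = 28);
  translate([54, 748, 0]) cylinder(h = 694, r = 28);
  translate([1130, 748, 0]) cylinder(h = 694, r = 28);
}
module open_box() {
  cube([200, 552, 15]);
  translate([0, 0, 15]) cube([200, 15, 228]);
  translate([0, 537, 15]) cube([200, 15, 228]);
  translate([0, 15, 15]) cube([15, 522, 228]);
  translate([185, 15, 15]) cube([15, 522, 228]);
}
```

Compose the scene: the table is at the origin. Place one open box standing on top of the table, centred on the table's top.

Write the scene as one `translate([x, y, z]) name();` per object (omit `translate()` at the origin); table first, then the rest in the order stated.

table();
translate([492, 125, 735]) open_box();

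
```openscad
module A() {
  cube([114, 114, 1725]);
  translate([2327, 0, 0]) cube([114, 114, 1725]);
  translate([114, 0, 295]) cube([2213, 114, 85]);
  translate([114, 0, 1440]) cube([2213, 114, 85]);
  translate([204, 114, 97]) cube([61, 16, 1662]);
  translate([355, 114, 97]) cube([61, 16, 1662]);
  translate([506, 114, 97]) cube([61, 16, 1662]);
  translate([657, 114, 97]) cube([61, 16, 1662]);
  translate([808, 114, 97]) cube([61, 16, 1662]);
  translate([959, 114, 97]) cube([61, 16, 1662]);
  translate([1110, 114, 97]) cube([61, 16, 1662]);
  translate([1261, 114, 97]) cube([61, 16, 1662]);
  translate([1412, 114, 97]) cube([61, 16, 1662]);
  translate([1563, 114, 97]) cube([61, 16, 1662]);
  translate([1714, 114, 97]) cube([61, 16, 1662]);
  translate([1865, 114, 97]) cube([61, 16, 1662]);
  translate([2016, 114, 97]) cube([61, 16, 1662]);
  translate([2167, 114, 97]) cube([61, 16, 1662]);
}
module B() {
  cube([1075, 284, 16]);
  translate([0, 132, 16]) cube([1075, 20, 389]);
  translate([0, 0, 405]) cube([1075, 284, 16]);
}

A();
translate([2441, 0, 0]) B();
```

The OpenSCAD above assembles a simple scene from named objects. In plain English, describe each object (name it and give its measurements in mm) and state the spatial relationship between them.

A is a fence section. Two 114×114 mm posts, 1725 mm tall, stand on the floor with a clear span of 2213 mm between their inner faces. Two horizontal rails of 114×85 mm section span the gap between the posts with their undersides at z = 295 mm and z = 1440 mm, flush with the posts' −y face. 14 pickets, each 61 mm wide, 16 mm thick and 1662 mm tall, are fixed to the +y face of the rails with their bottoms at z = 97 mm, evenly spaced across the span with equal gaps (rounded down to the nearest mm) at the −x end and between each pair — any rounding remainder accumulates at the +x end.

B is an I-beam lying along x, 1075 mm long. Overall section height 421 mm. Two flanges 284 mm wide (y) and 16 mm thick, one on the floor and one at the top; a web 20 mm thick runs between them, centred on the flange width.

The I-beam is against the fence section's +x side, with their −y faces flush.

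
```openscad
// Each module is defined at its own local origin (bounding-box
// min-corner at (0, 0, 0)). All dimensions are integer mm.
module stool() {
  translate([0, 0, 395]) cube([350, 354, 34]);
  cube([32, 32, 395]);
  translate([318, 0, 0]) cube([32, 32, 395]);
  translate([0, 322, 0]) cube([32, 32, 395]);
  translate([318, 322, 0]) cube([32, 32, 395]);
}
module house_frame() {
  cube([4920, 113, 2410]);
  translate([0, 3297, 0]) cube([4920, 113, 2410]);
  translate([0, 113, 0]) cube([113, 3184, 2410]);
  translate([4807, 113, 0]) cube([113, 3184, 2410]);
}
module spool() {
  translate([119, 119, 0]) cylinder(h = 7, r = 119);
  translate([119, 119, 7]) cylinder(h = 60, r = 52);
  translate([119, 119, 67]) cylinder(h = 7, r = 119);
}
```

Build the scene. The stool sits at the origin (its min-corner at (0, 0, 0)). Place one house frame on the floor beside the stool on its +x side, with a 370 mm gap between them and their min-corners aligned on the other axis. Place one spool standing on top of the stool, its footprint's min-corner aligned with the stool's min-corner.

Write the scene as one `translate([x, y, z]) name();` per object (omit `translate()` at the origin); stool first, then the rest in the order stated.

stool();
translate([720, 0, 0]) house_frame();
translate([0, 0, 429]) spool();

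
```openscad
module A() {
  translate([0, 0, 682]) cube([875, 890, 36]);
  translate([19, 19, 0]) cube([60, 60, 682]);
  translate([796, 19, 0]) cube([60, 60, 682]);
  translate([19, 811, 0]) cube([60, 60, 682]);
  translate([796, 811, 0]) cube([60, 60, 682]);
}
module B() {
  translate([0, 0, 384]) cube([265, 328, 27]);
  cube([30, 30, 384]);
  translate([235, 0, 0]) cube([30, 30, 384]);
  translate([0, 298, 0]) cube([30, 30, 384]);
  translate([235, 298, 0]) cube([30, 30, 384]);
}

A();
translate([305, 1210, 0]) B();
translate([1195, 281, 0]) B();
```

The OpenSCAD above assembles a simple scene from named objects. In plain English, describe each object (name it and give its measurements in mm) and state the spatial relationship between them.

A is a table with a 875×890 mm rectangular top, 36 mm thick, top surface at z = 718 mm, supported by four 60×60 mm square legs, each inset 19 mm from the nearest pair of top edges, running from the floor.

B is a four-legged stool. The seat is 265×328 mm, 27 mm thick, top at z = 411 mm. It stands on four square legs, each 30×30 mm in cross-section, from z = 0 to the seat underside, each flush with a corner of the seat.

Two stools sit around the table at the +y, +x sides.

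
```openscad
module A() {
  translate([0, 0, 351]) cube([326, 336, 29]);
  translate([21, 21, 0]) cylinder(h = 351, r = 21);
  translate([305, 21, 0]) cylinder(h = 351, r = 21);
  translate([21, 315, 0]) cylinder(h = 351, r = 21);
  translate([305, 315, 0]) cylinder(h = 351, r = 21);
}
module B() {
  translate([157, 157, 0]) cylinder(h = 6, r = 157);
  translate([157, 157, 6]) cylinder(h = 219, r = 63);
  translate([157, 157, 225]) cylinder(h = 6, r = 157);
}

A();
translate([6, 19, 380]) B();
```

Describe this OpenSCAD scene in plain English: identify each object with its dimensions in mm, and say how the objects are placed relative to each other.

A is a simple wooden stool: a rectangular seat 326 mm (x) by 336 mm (y), 29 mm thick, top face at z = 380 mm, on four round legs, each 42 mm in diameter. The legs rest on z = 0, each leg's axis is inset half a diameter from the nearest pair of seat edges (so the leg's bounding box is flush with the corner).

B is a spool: two coaxial disc flanges of radius 157 mm and thickness 6 mm, joined by a core cylinder of radius 63 mm and height 219 mm. The lower flange rests on z = 0 and the three cylinders share a vertical axis.

The spool is on top of the stool.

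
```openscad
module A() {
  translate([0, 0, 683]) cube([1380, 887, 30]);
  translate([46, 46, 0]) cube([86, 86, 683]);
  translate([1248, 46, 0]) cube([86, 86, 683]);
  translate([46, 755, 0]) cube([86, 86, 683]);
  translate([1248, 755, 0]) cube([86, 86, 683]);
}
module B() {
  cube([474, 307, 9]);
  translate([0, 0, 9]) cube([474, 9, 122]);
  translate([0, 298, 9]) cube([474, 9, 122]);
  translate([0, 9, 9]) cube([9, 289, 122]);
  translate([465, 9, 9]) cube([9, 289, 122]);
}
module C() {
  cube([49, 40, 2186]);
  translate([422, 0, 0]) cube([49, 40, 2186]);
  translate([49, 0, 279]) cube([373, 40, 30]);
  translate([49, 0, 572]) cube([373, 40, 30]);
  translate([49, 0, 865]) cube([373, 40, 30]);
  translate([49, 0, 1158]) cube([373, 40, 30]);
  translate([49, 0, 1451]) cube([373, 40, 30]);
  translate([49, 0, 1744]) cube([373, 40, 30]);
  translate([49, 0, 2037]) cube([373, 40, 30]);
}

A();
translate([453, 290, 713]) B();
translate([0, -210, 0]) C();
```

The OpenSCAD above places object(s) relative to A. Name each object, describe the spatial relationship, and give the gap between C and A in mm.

A is a table. B is an open box. C is a ladder. The open box is on top of the table, centred. The ladder is on the floor beside the table on its −y side. The gap between the ladder and the table is 170 mm.

The ladder's nearest face is 170 mm from the table's −y face.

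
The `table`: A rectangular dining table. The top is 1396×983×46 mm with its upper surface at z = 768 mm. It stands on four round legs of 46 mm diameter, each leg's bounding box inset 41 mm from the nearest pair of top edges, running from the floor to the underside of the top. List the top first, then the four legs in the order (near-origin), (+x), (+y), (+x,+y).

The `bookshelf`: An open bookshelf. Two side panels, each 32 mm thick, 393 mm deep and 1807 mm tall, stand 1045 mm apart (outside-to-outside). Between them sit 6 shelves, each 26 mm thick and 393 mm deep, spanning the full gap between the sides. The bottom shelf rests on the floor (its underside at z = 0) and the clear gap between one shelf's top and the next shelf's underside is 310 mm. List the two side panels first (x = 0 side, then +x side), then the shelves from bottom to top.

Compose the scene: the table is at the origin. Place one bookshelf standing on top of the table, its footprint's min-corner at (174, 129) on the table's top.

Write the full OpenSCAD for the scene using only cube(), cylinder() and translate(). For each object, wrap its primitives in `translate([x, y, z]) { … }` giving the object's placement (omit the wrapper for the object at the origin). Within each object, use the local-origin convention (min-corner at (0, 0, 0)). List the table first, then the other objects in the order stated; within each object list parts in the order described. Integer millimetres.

translate([0, 0, 722]) cube([1396, 983, 46]);
translate([64, 64, 0]) cylinder(h = 722, r = 23);
translate([1332, 64, 0]) cylinder(h = 722, r = 23);
translate([64, 919, 0]) cylinder(h = 722, r = 23);
translate([1332, 919, 0]) cylinder(h = 722, r = 23);
translate([174, 129, 768]) {
  cube([32, 393, 1807]);
  translate([1013, 0, 0]) cube([32, 393, 1807]);
  translate([32, 0, 0]) cube([981, 393, 26]);
  translate([32, 0, 336]) cube([981, 393, 26]);
  translate([32, 0, 672]) cube([981, 393, 26]);
  translate([32, 0, 1008]) cube([981, 393, 26]);
  translate([32, 0, 1344]) cube([981, 393, 26]);
  translate([32, 0, 1680]) cube([981, 393, 26]);
}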